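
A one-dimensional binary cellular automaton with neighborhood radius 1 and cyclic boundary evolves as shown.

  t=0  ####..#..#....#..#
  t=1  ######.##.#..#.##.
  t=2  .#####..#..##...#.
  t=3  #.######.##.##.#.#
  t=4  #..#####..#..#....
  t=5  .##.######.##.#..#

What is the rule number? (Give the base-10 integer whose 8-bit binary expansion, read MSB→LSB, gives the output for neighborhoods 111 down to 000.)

  ###|#  b7=1 t=0,i=0
  ##.|#  b6=1 t=0,i=3
  #.#|.  b5=0 t=1,i=6
  #..|#  b4=1 t=0,i=4
  .##|.  b3=0 t=0,i=17
  .#.|.  b2=0 t=0,i=6
  ..#|#  b1=1 t=0,i=5
  ...|.  b0=0 t=0,i=11
  bits 11010010 = 210

210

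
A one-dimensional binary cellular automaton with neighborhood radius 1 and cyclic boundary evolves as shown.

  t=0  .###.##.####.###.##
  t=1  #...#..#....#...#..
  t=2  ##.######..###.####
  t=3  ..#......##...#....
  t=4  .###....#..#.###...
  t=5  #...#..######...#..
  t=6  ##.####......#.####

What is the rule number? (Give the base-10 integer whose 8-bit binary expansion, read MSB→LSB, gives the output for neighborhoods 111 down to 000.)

54

  [7] ### => .  t=0,i=2
  [6] ##. => .  t=0,i=3
  [5] #.# => #  t=0,i=0
  [4] #.. => #  t=1,i=1
  [3] .## => .  t=0,i=1
  [2] .#. => #  t=1,i=0
  [1] ..# => #  t=1,i=3
  [0] ... => .  t=1,i=2
  bits 00110110 = 54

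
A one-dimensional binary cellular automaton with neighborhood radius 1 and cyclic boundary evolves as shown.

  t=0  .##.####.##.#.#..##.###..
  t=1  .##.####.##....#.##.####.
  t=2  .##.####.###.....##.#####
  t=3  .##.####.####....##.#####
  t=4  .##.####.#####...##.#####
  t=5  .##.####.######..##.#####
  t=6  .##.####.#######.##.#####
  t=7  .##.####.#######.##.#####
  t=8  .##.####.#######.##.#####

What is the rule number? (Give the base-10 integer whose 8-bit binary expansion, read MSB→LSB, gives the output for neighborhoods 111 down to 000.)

216

  [7] ### => #  t=0,i=5
  [6] ##. => #  t=0,i=2
  [5] #.# => .  t=0,i=3
  [4] #.. => #  t=0,i=15
  [3] .## => #  t=0,i=1
  [2] .#. => .  t=0,i=12
  [1] ..# => .  t=0,i=0
  [0] ... => .  t=0,i=24
  bits 11011000 = 216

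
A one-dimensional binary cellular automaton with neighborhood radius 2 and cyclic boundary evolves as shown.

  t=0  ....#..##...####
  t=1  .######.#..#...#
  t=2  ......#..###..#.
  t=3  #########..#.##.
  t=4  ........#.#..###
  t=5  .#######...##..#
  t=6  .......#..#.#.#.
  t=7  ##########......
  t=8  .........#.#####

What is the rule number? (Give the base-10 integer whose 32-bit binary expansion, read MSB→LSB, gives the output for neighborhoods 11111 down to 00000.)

  [31] ##### => .  t=1,i=3
  [30] ####. => .  t=0,i=14
  [29] ###.# => #  t=1,i=6
  [28] ###.. => #  t=0,i=15
  [27] ##.## => #  t=3,i=15
  [26] ##.#. => .  t=1,i=7
  [25] ##..# => .  t=2,i=12
  [24] ##... => .  t=0,i=0
  [23] #.### => .  t=1,i=1
  [22] #.##. => #  t=3,i=13
  [21] #.#.# => .  t=6,i=12
  [20] #.#.. => .  t=1,i=8
  [19] #..## => #  t=0,i=6
  [18] #..#. => #  t=1,i=10
  [17] #...# => .  t=0,i=10
  [16] #.... => #  t=0,i=1
  [15] .#### => .  t=0,i=13
  [14] .###. => .  t=2,i=10
  [13] .##.# => #  t=3,i=14
  [12] .##.. => #  t=0,i=8
  [11] .#.## => .  t=1,i=0
  [10] .#.#. => .  t=4,i=9
  [9] .#..# => #  t=0,i=5
  [8] .#... => .  t=1,i=12
  [7] ..### => .  t=0,i=12
  [6] ..##. => .  t=0,i=7
  [5] ..#.# => .  t=1,i=15
  [4] ..#.. => #  t=0,i=4
  [3] ...## => #  t=0,i=11
  [2] ...#. => #  t=0,i=3
  [1] ....# => #  t=0,i=2
  [0] ..... => #  t=2,i=1
  bits 00111000010011010011001000011111 = 944583199

944583199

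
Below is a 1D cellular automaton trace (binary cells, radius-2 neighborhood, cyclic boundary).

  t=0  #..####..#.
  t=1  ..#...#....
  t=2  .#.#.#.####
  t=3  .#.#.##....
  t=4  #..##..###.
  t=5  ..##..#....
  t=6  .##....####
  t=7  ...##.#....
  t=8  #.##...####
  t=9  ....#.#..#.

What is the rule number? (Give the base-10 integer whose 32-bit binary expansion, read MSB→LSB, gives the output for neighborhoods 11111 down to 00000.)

  ##### -> #   bit 31 = 1  t=8,i=9
  ####. -> .   bit 30 = 0  t=0,i=5
  ###.# -> .   bit 29 = 0  t=2,i=10
  ###.. -> #   bit 28 = 1  t=0,i=6
  ##.## -> .   bit 27 = 0  t=6,i=0
  ##.#. -> .   bit 26 = 0  t=2,i=0
  ##..# -> .   bit 25 = 0  t=0,i=7
  ##... -> #   bit 24 = 1  t=3,i=7
  #.### -> .   bit 23 = 0  t=2,i=7
  #.##. -> .   bit 22 = 0  t=3,i=5
  #.#.# -> #   bit 21 = 1  t=2,i=1
  #.#.. -> .   bit 20 = 0  t=0,i=0
  #..## -> #   bit 19 = 1  t=0,i=2
  #..#. -> .   bit 18 = 0  t=0,i=8
  #...# -> .   bit 17 = 0  t=1,i=4
  #.... -> #   bit 16 = 1  t=1,i=8
  .#### -> .   bit 15 = 0  t=0,i=4
  .###. -> .   bit 14 = 0  t=4,i=8
  .##.# -> .   bit 13 = 0  t=7,i=4
  .##.. -> .   bit 12 = 0  t=3,i=6
  .#.## -> #   bit 11 = 1  t=2,i=6
  .#.#. -> .   bit 10 = 0  t=0,i=10
  .#..# -> .   bit 9 = 0  t=0,i=1
  .#... -> #   bit 8 = 1  t=1,i=3
  ..### -> .   bit 7 = 0  t=0,i=3
  ..##. -> #   bit 6 = 1  t=4,i=3
  ..#.# -> .   bit 5 = 0  t=0,i=9
  ..#.. -> .   bit 4 = 0  t=1,i=2
  ...## -> #   bit 3 = 1  t=5,i=1
  ...#. -> #   bit 2 = 1  t=1,i=1
  ....# -> .   bit 1 = 0  t=1,i=0
  ..... -> #   bit 0 = 1  t=1,i=9
  bits 10010001001010010000100101001101 = 2435385677

2435385677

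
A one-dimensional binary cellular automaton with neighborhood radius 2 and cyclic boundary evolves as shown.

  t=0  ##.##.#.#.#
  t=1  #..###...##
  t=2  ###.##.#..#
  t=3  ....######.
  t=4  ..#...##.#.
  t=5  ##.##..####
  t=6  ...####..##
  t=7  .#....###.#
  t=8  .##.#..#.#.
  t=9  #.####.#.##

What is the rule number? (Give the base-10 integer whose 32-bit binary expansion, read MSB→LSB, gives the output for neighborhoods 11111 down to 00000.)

  #####|#  b31=1 t=3,i=6
  ####.|.  b30=0 t=2,i=1
  ###.#|.  b29=0 t=0,i=1
  ###..|#  b28=1 t=1,i=0
  ##.##|.  b27=0 t=0,i=2
  ##.#.|#  b26=1 t=0,i=5
  ##..#|#  b25=1 t=1,i=1
  ##...|.  b24=0 t=1,i=6
  #.###|#  b23=1 t=0,i=10
  #.##.|#  b22=1 t=0,i=3
  #.#.#|.  b21=0 t=0,i=6
  #.#..|#  b20=1 t=2,i=7
  #..##|#  b19=1 t=1,i=2
  #..#.|.  b18=0 t=8,i=6
  #...#|#  b17=1 t=1,i=7
  #....|.  b16=0 t=3,i=0
  .####|.  b15=0 t=2,i=0
  .###.|#  b14=1 t=0,i=0
  .##.#|#  b13=1 t=0,i=4
  .##..|#  b12=1 t=5,i=4
  .#.##|#  b11=1 t=0,i=9
  .#.#.|.  b10=0 t=0,i=7
  .#..#|#  b9=1 t=2,i=8
  .#...|#  b8=1 t=4,i=3
  ..###|.  b7=0 t=1,i=3
  ..##.|.  b6=0 t=4,i=6
  ..#.#|#  b5=1 t=8,i=7
  ..#..|.  b4=0 t=4,i=2
  ...##|.  b3=0 t=1,i=8
  ...#.|#  b2=1 t=4,i=1
  ....#|#  b1=1 t=3,i=2
  .....|.  b0=0 t=3,i=1
  bits 10010110110110100111101100100110 = 2530900774

2530900774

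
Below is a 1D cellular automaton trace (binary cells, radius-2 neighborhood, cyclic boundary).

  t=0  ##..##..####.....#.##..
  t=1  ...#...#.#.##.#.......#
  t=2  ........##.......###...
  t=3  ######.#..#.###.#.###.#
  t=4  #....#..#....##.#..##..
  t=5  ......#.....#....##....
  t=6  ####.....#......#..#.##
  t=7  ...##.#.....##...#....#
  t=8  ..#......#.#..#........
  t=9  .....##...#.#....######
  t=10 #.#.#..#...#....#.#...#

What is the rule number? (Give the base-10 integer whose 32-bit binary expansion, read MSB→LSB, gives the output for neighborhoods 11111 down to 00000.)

  [31] ##### => .  t=3,i=1
  [30] ####. => .  t=0,i=10
  [29] ###.# => #  t=3,i=5
  [28] ###.. => #  t=0,i=11
  [27] ##.## => .  t=3,i=21
  [26] ##.#. => .  t=1,i=13
  [25] ##..# => .  t=0,i=2
  [24] ##... => #  t=0,i=12
  [23] #.### => .  t=3,i=12
  [22] #.##. => .  t=0,i=19
  [21] #.#.# => #  t=1,i=9
  [20] #.#.. => .  t=1,i=14
  [19] #..## => #  t=0,i=3
  [18] #..#. => .  t=3,i=9
  [17] #...# => .  t=1,i=1
  [16] #.... => .  t=0,i=13
  [15] .#### => #  t=0,i=9
  [14] .###. => #  t=2,i=18
  [13] .##.# => .  t=1,i=12
  [12] .##.. => .  t=0,i=1
  [11] .#.## => .  t=0,i=18
  [10] .#.#. => #  t=1,i=8
  [9] .#..# => #  t=3,i=8
  [8] .#... => .  t=1,i=0
  [7] ..### => .  t=0,i=8
  [6] ..##. => .  t=0,i=0
  [5] ..#.# => .  t=0,i=17
  [4] ..#.. => .  t=1,i=3
  [3] ...## => #  t=2,i=7
  [2] ...#. => .  t=0,i=16
  [1] ....# => .  t=0,i=15
  [0] ..... => #  t=0,i=14
  bits 00110001001010001100011000001001 = 824755721

824755721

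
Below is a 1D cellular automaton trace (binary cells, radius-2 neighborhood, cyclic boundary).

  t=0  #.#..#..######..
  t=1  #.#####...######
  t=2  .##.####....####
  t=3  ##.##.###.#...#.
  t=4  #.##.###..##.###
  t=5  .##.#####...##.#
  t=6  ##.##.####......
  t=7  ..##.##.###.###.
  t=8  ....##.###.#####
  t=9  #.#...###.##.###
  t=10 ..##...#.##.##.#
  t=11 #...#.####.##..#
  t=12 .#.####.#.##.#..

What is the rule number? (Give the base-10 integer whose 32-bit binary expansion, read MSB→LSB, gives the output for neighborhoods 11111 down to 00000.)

  [31] ##### => #  t=0,i=10
  [30] ####. => #  t=0,i=12
  [29] ###.# => .  t=1,i=0
  [28] ###.. => #  t=0,i=13
  [27] ##.## => #  t=1,i=1
  [26] ##.#. => .  t=3,i=9
  [25] ##..# => #  t=0,i=14
  [24] ##... => #  t=1,i=7
  [23] #.### => #  t=1,i=2
  [22] #.##. => #  t=2,i=1
  [21] #.#.# => .  t=5,i=15
  [20] #.#.. => #  t=0,i=2
  [19] #..## => .  t=0,i=7
  [18] #..#. => #  t=0,i=4
  [17] #...# => .  t=1,i=8
  [16] #.... => .  t=2,i=9
  [15] .#### => .  t=0,i=9
  [14] .###. => #  t=3,i=7
  [13] .##.# => .  t=2,i=2
  [12] .##.. => .  t=10,i=3
  [11] .#.## => #  t=3,i=15
  [10] .#.#. => .  t=0,i=1
  [9] .#..# => #  t=0,i=3
  [8] .#... => #  t=3,i=11
  [7] ..### => .  t=0,i=8
  [6] ..##. => .  t=4,i=10
  [5] ..#.# => #  t=0,i=0
  [4] ..#.. => #  t=0,i=5
  [3] ...## => .  t=1,i=9
  [2] ...#. => #  t=3,i=13
  [1] ....# => #  t=2,i=10
  [0] ..... => #  t=6,i=12
  bits 11011011110101000100101100110111 = 3688123191

3688123191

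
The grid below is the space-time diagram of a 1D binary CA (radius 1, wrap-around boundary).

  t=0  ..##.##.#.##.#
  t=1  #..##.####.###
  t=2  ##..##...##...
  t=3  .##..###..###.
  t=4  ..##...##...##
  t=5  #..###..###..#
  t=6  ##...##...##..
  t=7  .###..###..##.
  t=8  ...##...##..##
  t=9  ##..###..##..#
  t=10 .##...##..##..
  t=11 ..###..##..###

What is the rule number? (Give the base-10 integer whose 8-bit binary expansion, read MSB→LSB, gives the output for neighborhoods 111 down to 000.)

  ###|.  b7=0 t=1,i=7
  ##.|#  b6=1 t=0,i=3
  #.#|#  b5=1 t=0,i=4
  #..|#  b4=1 t=0,i=0
  .##|.  b3=0 t=0,i=2
  .#.|#  b2=1 t=0,i=8
  ..#|.  b1=0 t=0,i=1
  ...|#  b0=1 t=2,i=7
  bits 01110101 = 117

117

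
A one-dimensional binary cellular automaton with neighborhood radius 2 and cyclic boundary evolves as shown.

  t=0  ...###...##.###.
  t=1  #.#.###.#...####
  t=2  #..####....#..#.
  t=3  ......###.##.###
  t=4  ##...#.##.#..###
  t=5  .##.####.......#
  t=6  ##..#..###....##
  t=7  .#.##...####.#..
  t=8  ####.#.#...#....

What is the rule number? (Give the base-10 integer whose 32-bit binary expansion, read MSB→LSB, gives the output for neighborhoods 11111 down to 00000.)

2982497340

  #####|#  b31=1 t=1,i=14
  ####.|.  b30=0 t=1,i=15
  ###.#|#  b29=1 t=1,i=0
  ###..|#  b28=1 t=0,i=5
  ##.##|.  b27=0 t=0,i=11
  ##.#.|.  b26=0 t=1,i=1
  ##..#|.  b25=0 t=6,i=2
  ##...|#  b24=1 t=0,i=6
  #.###|#  b23=1 t=0,i=12
  #.##.|#  b22=1 t=3,i=10
  #.#.#|.  b21=0 t=1,i=2
  #.#..|.  b20=0 t=1,i=8
  #..##|.  b19=0 t=2,i=2
  #..#.|#  b18=1 t=2,i=13
  #...#|.  b17=0 t=0,i=7
  #....|#  b16=1 t=0,i=0
  .####|.  b15=0 t=1,i=13
  .###.|#  b14=1 t=0,i=4
  .##.#|.  b13=0 t=0,i=10
  .##..|.  b12=0 t=7,i=4
  .#.##|#  b11=1 t=1,i=3
  .#.#.|#  b10=1 t=2,i=15
  .#..#|.  b9=0 t=2,i=1
  .#...|.  b8=0 t=1,i=9
  ..###|.  b7=0 t=0,i=3
  ..##.|.  b6=0 t=0,i=9
  ..#.#|#  b5=1 t=2,i=14
  ..#..|#  b4=1 t=2,i=11
  ...##|#  b3=1 t=0,i=2
  ...#.|#  b2=1 t=2,i=10
  ....#|.  b1=0 t=0,i=1
  .....|.  b0=0 t=3,i=2
  bits 10110001110001010100110000111100 = 2982497340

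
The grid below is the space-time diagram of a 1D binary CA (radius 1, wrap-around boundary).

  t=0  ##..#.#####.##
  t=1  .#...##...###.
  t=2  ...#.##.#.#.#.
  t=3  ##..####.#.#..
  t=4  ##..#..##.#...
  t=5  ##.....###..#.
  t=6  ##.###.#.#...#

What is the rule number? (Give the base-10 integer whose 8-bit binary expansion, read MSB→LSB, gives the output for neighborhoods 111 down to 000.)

  nb ###: next=.  (t=0,i=0, bit7=0)
  nb ##.: next=#  (t=0,i=1, bit6=1)
  nb #.#: next=#  (t=0,i=5, bit5=1)
  nb #..: next=.  (t=0,i=2, bit4=0)
  nb .##: next=#  (t=0,i=6, bit3=1)
  nb .#.: next=.  (t=0,i=4, bit2=0)
  nb ..#: next=.  (t=0,i=3, bit1=0)
  nb ...: next=#  (t=1,i=3, bit0=1)
  bits 01101001 = 105

105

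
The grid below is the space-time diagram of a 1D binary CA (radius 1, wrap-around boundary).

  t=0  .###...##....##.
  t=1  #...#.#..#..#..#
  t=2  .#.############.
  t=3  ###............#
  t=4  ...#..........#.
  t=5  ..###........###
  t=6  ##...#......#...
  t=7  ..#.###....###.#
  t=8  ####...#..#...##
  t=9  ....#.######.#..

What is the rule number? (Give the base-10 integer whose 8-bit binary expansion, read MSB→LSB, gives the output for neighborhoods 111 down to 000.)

54

  ###|.  b7=0 t=0,i=2
  ##.|.  b6=0 t=0,i=3
  #.#|#  b5=1 t=1,i=5
  #..|#  b4=1 t=0,i=4
  .##|.  b3=0 t=0,i=1
  .#.|#  b2=1 t=1,i=4
  ..#|#  b1=1 t=0,i=0
  ...|.  b0=0 t=0,i=5
  bits 00110110 = 54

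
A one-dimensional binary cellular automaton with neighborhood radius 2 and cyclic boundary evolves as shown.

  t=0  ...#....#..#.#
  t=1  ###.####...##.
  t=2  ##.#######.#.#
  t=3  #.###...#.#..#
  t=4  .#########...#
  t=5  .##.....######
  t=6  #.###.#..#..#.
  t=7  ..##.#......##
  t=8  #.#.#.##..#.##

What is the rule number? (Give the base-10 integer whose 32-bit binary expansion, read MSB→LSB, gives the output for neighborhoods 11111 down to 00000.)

1602475366

  ##### -> .   bit 31 = 0  t=2,i=5
  ####. -> #   bit 30 = 1  t=1,i=6
  ###.# -> .   bit 29 = 0  t=1,i=2
  ###.. -> #   bit 28 = 1  t=1,i=7
  ##.## -> #   bit 27 = 1  t=1,i=3
  ##.#. -> #   bit 26 = 1  t=2,i=10
  ##..# -> #   bit 25 = 1  t=7,i=0
  ##... -> #   bit 24 = 1  t=1,i=8
  #.### -> #   bit 23 = 1  t=1,i=0
  #.##. -> .   bit 22 = 0  t=5,i=1
  #.#.# -> .   bit 21 = 0  t=2,i=11
  #.#.. -> .   bit 20 = 0  t=0,i=13
  #..## -> .   bit 19 = 0  t=3,i=12
  #..#. -> .   bit 18 = 0  t=0,i=10
  #...# -> #   bit 17 = 1  t=0,i=1
  #.... -> #   bit 16 = 1  t=0,i=5
  .#### -> #   bit 15 = 1  t=1,i=5
  .###. -> #   bit 14 = 1  t=1,i=1
  .##.# -> .   bit 13 = 0  t=1,i=12
  .##.. -> #   bit 12 = 1  t=5,i=2
  .#.## -> .   bit 11 = 0  t=2,i=12
  .#.#. -> #   bit 10 = 1  t=0,i=12
  .#..# -> .   bit 9 = 0  t=0,i=9
  .#... -> #   bit 8 = 1  t=0,i=0
  ..### -> .   bit 7 = 0  t=5,i=8
  ..##. -> #   bit 6 = 1  t=1,i=11
  ..#.# -> #   bit 5 = 1  t=0,i=11
  ..#.. -> .   bit 4 = 0  t=0,i=3
  ...## -> .   bit 3 = 0  t=1,i=10
  ...#. -> #   bit 2 = 1  t=0,i=2
  ....# -> #   bit 1 = 1  t=0,i=6
  ..... -> .   bit 0 = 0  t=5,i=5
  bits 01011111100000111101010101100110 = 1602475366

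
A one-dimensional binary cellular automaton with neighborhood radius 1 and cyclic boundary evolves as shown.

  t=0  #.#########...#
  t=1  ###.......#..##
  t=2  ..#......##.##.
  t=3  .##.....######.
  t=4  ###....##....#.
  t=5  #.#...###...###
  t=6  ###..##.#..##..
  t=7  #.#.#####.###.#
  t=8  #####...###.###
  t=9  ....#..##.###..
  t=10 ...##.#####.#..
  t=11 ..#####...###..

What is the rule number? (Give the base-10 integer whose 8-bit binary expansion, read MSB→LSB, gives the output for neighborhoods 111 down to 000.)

110

  ### -> .   bit 7 = 0  t=0,i=3
  ##. -> #   bit 6 = 1  t=0,i=0
  #.# -> #   bit 5 = 1  t=0,i=1
  #.. -> .   bit 4 = 0  t=0,i=11
  .## -> #   bit 3 = 1  t=0,i=2
  .#. -> #   bit 2 = 1  t=1,i=10
  ..# -> #   bit 1 = 1  t=0,i=13
  ... -> .   bit 0 = 0  t=0,i=12
  bits 01101110 = 110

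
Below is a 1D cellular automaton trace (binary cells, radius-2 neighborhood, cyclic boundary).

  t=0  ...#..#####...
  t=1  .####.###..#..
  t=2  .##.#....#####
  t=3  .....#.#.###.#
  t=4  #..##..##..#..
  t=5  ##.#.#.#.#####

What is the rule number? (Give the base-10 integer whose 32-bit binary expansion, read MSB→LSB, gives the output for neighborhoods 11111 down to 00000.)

  nb #####: next=#  (t=0,i=8, bit31=1)
  nb ####.: next=.  (t=0,i=9, bit30=0)
  nb ###.#: next=#  (t=1,i=4, bit29=1)
  nb ###..: next=.  (t=0,i=10, bit28=0)
  nb ##.##: next=.  (t=1,i=5, bit27=0)
  nb ##.#.: next=.  (t=2,i=3, bit26=0)
  nb ##..#: next=#  (t=1,i=9, bit25=1)
  nb ##...: next=#  (t=0,i=11, bit24=1)
  nb #.###: next=.  (t=1,i=6, bit23=0)
  nb #.##.: next=.  (t=2,i=1, bit22=0)
  nb #.#.#: next=#  (t=3,i=7, bit21=1)
  nb #.#..: next=.  (t=2,i=4, bit20=0)
  nb #..##: next=.  (t=0,i=5, bit19=0)
  nb #..#.: next=#  (t=1,i=10, bit18=1)
  nb #...#: next=#  (t=1,i=13, bit17=1)
  nb #....: next=.  (t=0,i=12, bit16=0)
  nb .####: next=#  (t=0,i=7, bit15=1)
  nb .###.: next=.  (t=1,i=7, bit14=0)
  nb .##.#: next=.  (t=2,i=2, bit13=0)
  nb .##..: next=.  (t=4,i=4, bit12=0)
  nb .#.##: next=#  (t=3,i=8, bit11=1)
  nb .#.#.: next=.  (t=3,i=6, bit10=0)
  nb .#..#: next=#  (t=0,i=4, bit9=1)
  nb .#...: next=#  (t=1,i=12, bit8=1)
  nb ..###: next=#  (t=0,i=6, bit7=1)
  nb ..##.: next=#  (t=4,i=3, bit6=1)
  nb ..#.#: next=.  (t=3,i=5, bit5=0)
  nb ..#..: next=#  (t=0,i=3, bit4=1)
  nb ...##: next=.  (t=1,i=0, bit3=0)
  nb ...#.: next=#  (t=0,i=2, bit2=1)
  nb ....#: next=#  (t=0,i=1, bit1=1)
  nb .....: next=.  (t=0,i=0, bit0=0)
  bits 10100011001001101000101111010110 = 2737212374

2737212374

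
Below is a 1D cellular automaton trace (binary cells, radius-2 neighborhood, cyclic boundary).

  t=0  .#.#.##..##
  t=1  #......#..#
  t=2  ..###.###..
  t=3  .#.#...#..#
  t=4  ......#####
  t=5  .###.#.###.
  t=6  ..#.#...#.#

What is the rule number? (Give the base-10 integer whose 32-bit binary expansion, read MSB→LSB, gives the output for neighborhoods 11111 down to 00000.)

3322274365

  #####|#  b31=1 t=4,i=8
  ####.|#  b30=1 t=4,i=9
  ###.#|.  b29=0 t=2,i=4
  ###..|.  b28=0 t=2,i=8
  ##.##|.  b27=0 t=2,i=5
  ##.#.|#  b26=1 t=0,i=0
  ##..#|#  b25=1 t=0,i=7
  ##...|.  b24=0 t=1,i=1
  #.###|.  b23=0 t=2,i=6
  #.##.|.  b22=0 t=0,i=5
  #.#.#|.  b21=0 t=0,i=1
  #.#..|.  b20=0 t=3,i=3
  #..##|.  b19=0 t=0,i=8
  #..#.|#  b18=1 t=3,i=9
  #...#|.  b17=0 t=3,i=5
  #....|#  b16=1 t=1,i=2
  .####|#  b15=1 t=4,i=7
  .###.|#  b14=1 t=2,i=3
  .##.#|#  b13=1 t=0,i=10
  .##..|.  b12=0 t=0,i=6
  .#.##|.  b11=0 t=0,i=4
  .#.#.|.  b10=0 t=0,i=2
  .#..#|#  b9=1 t=1,i=8
  .#...|.  b8=0 t=3,i=4
  ..###|.  b7=0 t=2,i=2
  ..##.|.  b6=0 t=0,i=9
  ..#.#|#  b5=1 t=3,i=10
  ..#..|#  b4=1 t=1,i=7
  ...##|#  b3=1 t=2,i=1
  ...#.|#  b2=1 t=1,i=6
  ....#|.  b1=0 t=1,i=5
  .....|#  b0=1 t=1,i=3
  bits 11000110000001011110001000111101 = 3322274365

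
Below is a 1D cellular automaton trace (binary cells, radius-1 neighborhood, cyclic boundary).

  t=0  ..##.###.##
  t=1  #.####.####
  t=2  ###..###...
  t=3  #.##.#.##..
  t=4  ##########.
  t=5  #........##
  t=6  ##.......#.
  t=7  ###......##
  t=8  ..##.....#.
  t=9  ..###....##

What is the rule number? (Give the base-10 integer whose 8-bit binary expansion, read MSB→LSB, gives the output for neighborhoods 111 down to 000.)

124

  nb ###: next=.  (t=0,i=6, bit7=0)
  nb ##.: next=#  (t=0,i=3, bit6=1)
  nb #.#: next=#  (t=0,i=4, bit5=1)
  nb #..: next=#  (t=0,i=0, bit4=1)
  nb .##: next=#  (t=0,i=2, bit3=1)
  nb .#.: next=#  (t=3,i=0, bit2=1)
  nb ..#: next=.  (t=0,i=1, bit1=0)
  nb ...: next=.  (t=2,i=9, bit0=0)
  bits 01111100 = 124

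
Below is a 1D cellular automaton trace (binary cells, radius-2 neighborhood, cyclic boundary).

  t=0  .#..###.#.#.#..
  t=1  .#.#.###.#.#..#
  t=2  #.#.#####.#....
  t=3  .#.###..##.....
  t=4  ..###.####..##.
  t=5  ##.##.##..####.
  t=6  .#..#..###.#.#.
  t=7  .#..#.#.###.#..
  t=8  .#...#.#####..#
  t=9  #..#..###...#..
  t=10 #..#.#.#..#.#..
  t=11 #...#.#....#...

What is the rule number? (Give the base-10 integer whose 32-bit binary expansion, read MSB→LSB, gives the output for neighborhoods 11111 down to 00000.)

  [31] ##### => .  t=2,i=6
  [30] ####. => .  t=2,i=7
  [29] ###.# => #  t=0,i=6
  [28] ###.. => .  t=3,i=5
  [27] ##.## => .  t=4,i=5
  [26] ##.#. => #  t=0,i=7
  [25] ##..# => #  t=3,i=6
  [24] ##... => .  t=3,i=10
  [23] #.### => #  t=1,i=5
  [22] #.##. => .  t=5,i=0
  [21] #.#.# => .  t=0,i=8
  [20] #.#.. => .  t=0,i=12
  [19] #..## => #  t=0,i=3
  [18] #..#. => .  t=1,i=13
  [17] #...# => #  t=0,i=14
  [16] #.... => .  t=2,i=12
  [15] .#### => #  t=2,i=5
  [14] .###. => #  t=0,i=5
  [13] .##.# => #  t=5,i=1
  [12] .##.. => #  t=3,i=9
  [11] .#.## => #  t=1,i=4
  [10] .#.#. => #  t=0,i=9
  [9] .#..# => .  t=0,i=2
  [8] .#... => .  t=0,i=13
  [7] ..### => .  t=0,i=4
  [6] ..##. => #  t=3,i=8
  [5] ..#.# => .  t=1,i=14
  [4] ..#.. => #  t=0,i=1
  [3] ...## => #  t=4,i=1
  [2] ...#. => .  t=0,i=0
  [1] ....# => .  t=2,i=13
  [0] ..... => #  t=3,i=12
  bits 00100110100010101111110001011001 = 646642777

646642777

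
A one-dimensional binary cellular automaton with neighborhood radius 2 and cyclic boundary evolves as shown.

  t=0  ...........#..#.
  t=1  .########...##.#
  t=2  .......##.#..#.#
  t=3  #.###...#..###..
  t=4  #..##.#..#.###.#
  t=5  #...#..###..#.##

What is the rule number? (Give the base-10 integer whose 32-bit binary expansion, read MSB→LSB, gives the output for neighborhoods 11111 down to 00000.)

1483109281

  ##### -> .   bit 31 = 0  t=1,i=3
  ####. -> #   bit 30 = 1  t=1,i=7
  ###.# -> .   bit 29 = 0  t=4,i=13
  ###.. -> #   bit 28 = 1  t=1,i=8
  ##.## -> #   bit 27 = 1  t=4,i=14
  ##.#. -> .   bit 26 = 0  t=1,i=14
  ##..# -> .   bit 25 = 0  t=3,i=14
  ##... -> .   bit 24 = 0  t=1,i=9
  #.### -> .   bit 23 = 0  t=1,i=1
  #.##. -> #   bit 22 = 1  t=4,i=15
  #.#.# -> #   bit 21 = 1  t=1,i=15
  #.#.. -> .   bit 20 = 0  t=2,i=10
  #..## -> .   bit 19 = 0  t=3,i=10
  #..#. -> #   bit 18 = 1  t=0,i=13
  #...# -> #   bit 17 = 1  t=1,i=10
  #.... -> .   bit 16 = 0  t=0,i=0
  .#### -> .   bit 15 = 0  t=1,i=2
  .###. -> #   bit 14 = 1  t=3,i=3
  .##.# -> #   bit 13 = 1  t=1,i=13
  .##.. -> #   bit 12 = 1  t=4,i=0
  .#.## -> .   bit 11 = 0  t=1,i=0
  .#.#. -> .   bit 10 = 0  t=2,i=14
  .#..# -> #   bit 9 = 1  t=0,i=12
  .#... -> #   bit 8 = 1  t=0,i=15
  ..### -> #   bit 7 = 1  t=3,i=11
  ..##. -> .   bit 6 = 0  t=1,i=12
  ..#.# -> #   bit 5 = 1  t=2,i=13
  ..#.. -> .   bit 4 = 0  t=0,i=11
  ...## -> .   bit 3 = 0  t=1,i=11
  ...#. -> .   bit 2 = 0  t=0,i=10
  ....# -> .   bit 1 = 0  t=0,i=9
  ..... -> #   bit 0 = 1  t=0,i=1
  bits 01011000011001100111001110100001 = 1483109281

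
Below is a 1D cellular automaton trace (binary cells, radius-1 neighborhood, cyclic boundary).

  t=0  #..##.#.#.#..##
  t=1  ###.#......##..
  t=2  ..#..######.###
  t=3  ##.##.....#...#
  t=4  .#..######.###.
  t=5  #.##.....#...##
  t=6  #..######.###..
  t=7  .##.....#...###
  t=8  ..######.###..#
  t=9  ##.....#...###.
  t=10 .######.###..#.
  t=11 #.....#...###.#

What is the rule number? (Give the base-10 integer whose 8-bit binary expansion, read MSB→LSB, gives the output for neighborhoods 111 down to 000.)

  nb ###: next=.  (t=0,i=14, bit7=0)
  nb ##.: next=#  (t=0,i=0, bit6=1)
  nb #.#: next=.  (t=0,i=5, bit5=0)
  nb #..: next=#  (t=0,i=1, bit4=1)
  nb .##: next=.  (t=0,i=3, bit3=0)
  nb .#.: next=.  (t=0,i=6, bit2=0)
  nb ..#: next=#  (t=0,i=2, bit1=1)
  nb ...: next=#  (t=1,i=6, bit0=1)
  bits 01010011 = 83

83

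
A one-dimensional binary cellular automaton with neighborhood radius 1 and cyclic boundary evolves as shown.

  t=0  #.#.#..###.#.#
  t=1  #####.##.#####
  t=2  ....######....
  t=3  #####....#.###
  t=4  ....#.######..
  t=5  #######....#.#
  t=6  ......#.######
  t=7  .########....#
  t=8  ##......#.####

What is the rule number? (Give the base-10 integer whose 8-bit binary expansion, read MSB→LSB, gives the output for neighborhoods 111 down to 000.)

  [7] ### => .  t=0,i=8
  [6] ##. => #  t=0,i=0
  [5] #.# => #  t=0,i=1
  [4] #.. => .  t=0,i=5
  [3] .## => #  t=0,i=7
  [2] .#. => #  t=0,i=2
  [1] ..# => #  t=0,i=6
  [0] ... => #  t=2,i=0
  bits 01101111 = 111

111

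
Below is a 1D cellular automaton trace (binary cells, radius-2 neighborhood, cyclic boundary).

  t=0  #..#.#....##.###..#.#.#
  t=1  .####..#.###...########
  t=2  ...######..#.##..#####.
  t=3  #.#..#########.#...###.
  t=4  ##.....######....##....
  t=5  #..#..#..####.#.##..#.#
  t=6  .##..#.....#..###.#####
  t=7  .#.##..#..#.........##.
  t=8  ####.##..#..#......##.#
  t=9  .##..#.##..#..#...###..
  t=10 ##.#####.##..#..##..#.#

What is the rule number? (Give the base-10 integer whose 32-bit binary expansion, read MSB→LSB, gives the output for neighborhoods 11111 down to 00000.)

  nb #####: next=#  (t=1,i=17, bit31=1)
  nb ####.: next=#  (t=1,i=3, bit30=1)
  nb ###.#: next=.  (t=1,i=22, bit29=0)
  nb ###..: next=#  (t=0,i=15, bit28=1)
  nb ##.##: next=.  (t=0,i=12, bit27=0)
  nb ##.#.: next=.  (t=3,i=14, bit26=0)
  nb ##..#: next=#  (t=0,i=1, bit25=1)
  nb ##...: next=.  (t=1,i=12, bit24=0)
  nb #.###: next=.  (t=0,i=13, bit23=0)
  nb #.##.: next=#  (t=0,i=22, bit22=1)
  nb #.#.#: next=#  (t=0,i=20, bit21=1)
  nb #.#..: next=.  (t=0,i=5, bit20=0)
  nb #..##: next=.  (t=2,i=16, bit19=0)
  nb #..#.: next=#  (t=0,i=2, bit18=1)
  nb #...#: next=#  (t=1,i=13, bit17=1)
  nb #....: next=#  (t=0,i=7, bit16=1)
  nb .####: next=.  (t=1,i=2, bit15=0)
  nb .###.: next=.  (t=0,i=14, bit14=0)
  nb .##.#: next=#  (t=0,i=11, bit13=1)
  nb .##..: next=.  (t=0,i=0, bit12=0)
  nb .#.##: next=#  (t=0,i=21, bit11=1)
  nb .#.#.: next=#  (t=0,i=4, bit10=1)
  nb .#..#: next=.  (t=3,i=3, bit9=0)
  nb .#...: next=.  (t=0,i=6, bit8=0)
  nb ..###: next=.  (t=1,i=15, bit7=0)
  nb ..##.: next=#  (t=0,i=10, bit6=1)
  nb ..#.#: next=#  (t=0,i=3, bit5=1)
  nb ..#..: next=.  (t=5,i=3, bit4=0)
  nb ...##: next=#  (t=0,i=9, bit3=1)
  nb ...#.: next=#  (t=6,i=10, bit2=1)
  nb ....#: next=.  (t=0,i=8, bit1=0)
  nb .....: next=.  (t=4,i=4, bit0=0)
  bits 11010010011001110010110001101100 = 3529976940

3529976940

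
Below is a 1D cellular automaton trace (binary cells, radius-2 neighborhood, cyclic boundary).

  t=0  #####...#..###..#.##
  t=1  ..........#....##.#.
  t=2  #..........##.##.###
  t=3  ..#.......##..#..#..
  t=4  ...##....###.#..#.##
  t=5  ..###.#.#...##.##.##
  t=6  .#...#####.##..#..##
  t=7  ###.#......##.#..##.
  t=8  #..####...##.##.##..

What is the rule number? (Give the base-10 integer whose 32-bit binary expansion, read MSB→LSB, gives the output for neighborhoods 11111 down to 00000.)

83694952

  #####|.  b31=0 t=0,i=0
  ####.|.  b30=0 t=0,i=3
  ###.#|.  b29=0 t=4,i=11
  ###..|.  b28=0 t=0,i=4
  ##.##|.  b27=0 t=2,i=13
  ##.#.|#  b26=1 t=1,i=17
  ##..#|.  b25=0 t=0,i=14
  ##...|.  b24=0 t=0,i=5
  #.###|#  b23=1 t=0,i=18
  #.##.|#  b22=1 t=2,i=14
  #.#.#|#  b21=1 t=5,i=6
  #.#..|#  b20=1 t=1,i=18
  #..##|#  b19=1 t=0,i=10
  #..#.|#  b18=1 t=0,i=15
  #...#|.  b17=0 t=0,i=6
  #....|#  b16=1 t=1,i=0
  .####|.  b15=0 t=0,i=19
  .###.|.  b14=0 t=0,i=12
  .##.#|.  b13=0 t=1,i=16
  .##..|#  b12=1 t=3,i=11
  .#.##|.  b11=0 t=0,i=17
  .#.#.|#  b10=1 t=5,i=7
  .#..#|.  b9=0 t=0,i=9
  .#...|#  b8=1 t=1,i=11
  ..###|.  b7=0 t=0,i=11
  ..##.|#  b6=1 t=1,i=15
  ..#.#|#  b5=1 t=0,i=16
  ..#..|.  b4=0 t=0,i=8
  ...##|#  b3=1 t=1,i=14
  ...#.|.  b2=0 t=0,i=7
  ....#|.  b1=0 t=1,i=8
  .....|.  b0=0 t=1,i=1
  bits 00000100111111010001010101101000 = 83694952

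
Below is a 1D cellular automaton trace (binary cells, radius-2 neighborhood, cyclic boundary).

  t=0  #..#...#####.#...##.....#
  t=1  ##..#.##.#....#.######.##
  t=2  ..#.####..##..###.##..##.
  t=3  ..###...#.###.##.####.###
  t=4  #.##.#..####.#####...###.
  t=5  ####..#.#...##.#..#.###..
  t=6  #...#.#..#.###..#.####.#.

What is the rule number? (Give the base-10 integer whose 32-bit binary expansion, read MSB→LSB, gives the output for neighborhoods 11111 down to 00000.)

  #####|#  b31=1 t=0,i=9
  ####.|.  b30=0 t=0,i=10
  ###.#|.  b29=0 t=0,i=11
  ###..|.  b28=0 t=1,i=1
  ##.##|#  b27=1 t=1,i=22
  ##.#.|.  b26=0 t=0,i=12
  ##..#|#  b25=1 t=0,i=1
  ##...|#  b24=1 t=0,i=19
  #.###|#  b23=1 t=1,i=16
  #.##.|#  b22=1 t=1,i=6
  #.#.#|#  b21=1 t=4,i=0
  #.#..|.  b20=0 t=0,i=13
  #..##|.  b19=0 t=2,i=9
  #..#.|.  b18=0 t=0,i=2
  #...#|.  b17=0 t=0,i=5
  #....|#  b16=1 t=0,i=20
  .####|.  b15=0 t=0,i=8
  .###.|#  b14=1 t=2,i=15
  .##.#|#  b13=1 t=1,i=7
  .##..|#  b12=1 t=0,i=0
  .#.##|#  b11=1 t=1,i=5
  .#.#.|.  b10=0 t=5,i=7
  .#..#|#  b9=1 t=4,i=6
  .#...|#  b8=1 t=0,i=4
  ..###|#  b7=1 t=0,i=7
  ..##.|#  b6=1 t=0,i=17
  ..#.#|#  b5=1 t=1,i=4
  ..#..|.  b4=0 t=0,i=3
  ...##|#  b3=1 t=0,i=6
  ...#.|.  b2=0 t=1,i=13
  ....#|.  b1=0 t=0,i=22
  .....|#  b0=1 t=0,i=21
  bits 10001011111000010111101111101001 = 2346810345

2346810345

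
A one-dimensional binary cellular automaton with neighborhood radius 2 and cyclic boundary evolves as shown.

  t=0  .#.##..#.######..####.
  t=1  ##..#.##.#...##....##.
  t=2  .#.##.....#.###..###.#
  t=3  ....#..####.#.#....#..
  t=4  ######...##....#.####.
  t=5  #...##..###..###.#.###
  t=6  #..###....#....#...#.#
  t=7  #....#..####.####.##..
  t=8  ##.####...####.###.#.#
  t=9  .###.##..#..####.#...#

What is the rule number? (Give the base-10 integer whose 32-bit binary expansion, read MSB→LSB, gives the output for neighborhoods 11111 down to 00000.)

  ##### -> .   bit 31 = 0  t=0,i=11
  ####. -> #   bit 30 = 1  t=0,i=13
  ###.# -> #   bit 29 = 1  t=2,i=19
  ###.. -> #   bit 28 = 1  t=0,i=14
  ##.## -> #   bit 27 = 1  t=1,i=21
  ##.#. -> .   bit 26 = 0  t=1,i=8
  ##..# -> .   bit 25 = 0  t=0,i=5
  ##... -> .   bit 24 = 0  t=1,i=15
  #.### -> #   bit 23 = 1  t=0,i=9
  #.##. -> .   bit 22 = 0  t=0,i=3
  #.#.# -> .   bit 21 = 0  t=2,i=1
  #.#.. -> .   bit 20 = 0  t=1,i=9
  #..## -> .   bit 19 = 0  t=0,i=16
  #..#. -> #   bit 18 = 1  t=0,i=0
  #...# -> .   bit 17 = 0  t=1,i=11
  #.... -> .   bit 16 = 0  t=1,i=16
  .#### -> .   bit 15 = 0  t=0,i=10
  .###. -> .   bit 14 = 0  t=2,i=13
  .##.# -> .   bit 13 = 0  t=1,i=7
  .##.. -> #   bit 12 = 1  t=0,i=4
  .#.## -> .   bit 11 = 0  t=0,i=2
  .#.#. -> .   bit 10 = 0  t=2,i=0
  .#..# -> #   bit 9 = 1  t=3,i=5
  .#... -> #   bit 8 = 1  t=1,i=10
  ..### -> .   bit 7 = 0  t=0,i=17
  ..##. -> #   bit 6 = 1  t=1,i=13
  ..#.# -> #   bit 5 = 1  t=0,i=1
  ..#.. -> #   bit 4 = 1  t=3,i=4
  ...## -> #   bit 3 = 1  t=1,i=12
  ...#. -> #   bit 2 = 1  t=2,i=9
  ....# -> #   bit 1 = 1  t=1,i=17
  ..... -> #   bit 0 = 1  t=2,i=7
  bits 01111000100001000001001101111111 = 2021921663

2021921663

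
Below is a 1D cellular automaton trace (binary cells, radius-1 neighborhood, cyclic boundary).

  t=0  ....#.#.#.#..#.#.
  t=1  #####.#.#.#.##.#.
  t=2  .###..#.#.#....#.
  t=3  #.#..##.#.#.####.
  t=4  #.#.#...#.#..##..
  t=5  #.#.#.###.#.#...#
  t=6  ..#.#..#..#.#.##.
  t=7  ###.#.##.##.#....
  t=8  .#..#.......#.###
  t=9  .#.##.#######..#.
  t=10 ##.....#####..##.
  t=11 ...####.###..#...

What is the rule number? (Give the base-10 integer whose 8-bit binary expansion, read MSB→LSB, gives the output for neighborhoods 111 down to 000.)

135

  ### -> #   bit 7 = 1  t=1,i=1
  ##. -> .   bit 6 = 0  t=1,i=4
  #.# -> .   bit 5 = 0  t=0,i=5
  #.. -> .   bit 4 = 0  t=0,i=11
  .## -> .   bit 3 = 0  t=1,i=0
  .#. -> #   bit 2 = 1  t=0,i=4
  ..# -> #   bit 1 = 1  t=0,i=3
  ... -> #   bit 0 = 1  t=0,i=0
  bits 10000111 = 135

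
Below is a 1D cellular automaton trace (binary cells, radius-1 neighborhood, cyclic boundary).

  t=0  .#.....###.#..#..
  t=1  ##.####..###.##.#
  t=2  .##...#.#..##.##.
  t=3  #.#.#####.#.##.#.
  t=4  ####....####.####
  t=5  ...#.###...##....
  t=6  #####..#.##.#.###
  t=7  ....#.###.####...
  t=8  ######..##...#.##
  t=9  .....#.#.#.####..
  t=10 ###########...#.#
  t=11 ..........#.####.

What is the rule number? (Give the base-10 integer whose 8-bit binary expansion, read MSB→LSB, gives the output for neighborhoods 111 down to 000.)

103

  [7] ### => .  t=0,i=8
  [6] ##. => #  t=0,i=9
  [5] #.# => #  t=0,i=10
  [4] #.. => .  t=0,i=2
  [3] .## => .  t=0,i=7
  [2] .#. => #  t=0,i=1
  [1] ..# => #  t=0,i=0
  [0] ... => #  t=0,i=3
  bits 01100111 = 103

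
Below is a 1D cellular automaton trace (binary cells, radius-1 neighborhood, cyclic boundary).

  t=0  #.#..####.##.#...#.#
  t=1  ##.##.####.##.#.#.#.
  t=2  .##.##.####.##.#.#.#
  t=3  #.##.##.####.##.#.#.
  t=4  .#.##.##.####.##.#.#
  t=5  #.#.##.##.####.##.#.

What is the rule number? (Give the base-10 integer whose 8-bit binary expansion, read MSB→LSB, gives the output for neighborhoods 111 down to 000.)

  ### -> #   bit 7 = 1  t=0,i=6
  ##. -> #   bit 6 = 1  t=0,i=0
  #.# -> #   bit 5 = 1  t=0,i=1
  #.. -> #   bit 4 = 1  t=0,i=3
  .## -> .   bit 3 = 0  t=0,i=5
  .#. -> .   bit 2 = 0  t=0,i=2
  ..# -> #   bit 1 = 1  t=0,i=4
  ... -> .   bit 0 = 0  t=0,i=15
  bits 11110010 = 242

242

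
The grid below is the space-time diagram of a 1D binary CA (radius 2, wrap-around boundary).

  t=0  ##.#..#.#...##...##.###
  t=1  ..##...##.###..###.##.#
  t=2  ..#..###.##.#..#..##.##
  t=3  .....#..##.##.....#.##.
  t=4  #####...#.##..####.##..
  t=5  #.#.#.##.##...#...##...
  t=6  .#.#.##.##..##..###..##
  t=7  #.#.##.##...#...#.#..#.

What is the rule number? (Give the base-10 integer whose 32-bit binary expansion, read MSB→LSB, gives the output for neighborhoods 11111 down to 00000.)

2631077071

  ##### -> #   bit 31 = 1  t=0,i=22
  ####. -> .   bit 30 = 0  t=0,i=0
  ###.# -> .   bit 29 = 0  t=0,i=1
  ###.. -> #   bit 28 = 1  t=1,i=12
  ##.## -> #   bit 27 = 1  t=0,i=19
  ##.#. -> #   bit 26 = 1  t=0,i=2
  ##..# -> .   bit 25 = 0  t=1,i=13
  ##... -> .   bit 24 = 0  t=0,i=14
  #.### -> #   bit 23 = 1  t=0,i=20
  #.##. -> #   bit 22 = 1  t=1,i=19
  #.#.# -> .   bit 21 = 0  t=5,i=2
  #.#.. -> #   bit 20 = 1  t=0,i=3
  #..## -> .   bit 19 = 0  t=1,i=1
  #..#. -> .   bit 18 = 0  t=0,i=5
  #...# -> #   bit 17 = 1  t=0,i=10
  #.... -> #   bit 16 = 1  t=3,i=0
  .#### -> .   bit 15 = 0  t=0,i=21
  .###. -> .   bit 14 = 0  t=1,i=11
  .##.# -> .   bit 13 = 0  t=0,i=18
  .##.. -> .   bit 12 = 0  t=0,i=13
  .#.## -> #   bit 11 = 1  t=3,i=19
  .#.#. -> #   bit 10 = 1  t=0,i=7
  .#..# -> .   bit 9 = 0  t=0,i=4
  .#... -> .   bit 8 = 0  t=0,i=9
  ..### -> #   bit 7 = 1  t=1,i=15
  ..##. -> #   bit 6 = 1  t=0,i=12
  ..#.# -> .   bit 5 = 0  t=0,i=6
  ..#.. -> .   bit 4 = 0  t=2,i=2
  ...## -> #   bit 3 = 1  t=0,i=11
  ...#. -> #   bit 2 = 1  t=3,i=4
  ....# -> #   bit 1 = 1  t=3,i=3
  ..... -> #   bit 0 = 1  t=3,i=1
  bits 10011100110100110000110011001111 = 2631077071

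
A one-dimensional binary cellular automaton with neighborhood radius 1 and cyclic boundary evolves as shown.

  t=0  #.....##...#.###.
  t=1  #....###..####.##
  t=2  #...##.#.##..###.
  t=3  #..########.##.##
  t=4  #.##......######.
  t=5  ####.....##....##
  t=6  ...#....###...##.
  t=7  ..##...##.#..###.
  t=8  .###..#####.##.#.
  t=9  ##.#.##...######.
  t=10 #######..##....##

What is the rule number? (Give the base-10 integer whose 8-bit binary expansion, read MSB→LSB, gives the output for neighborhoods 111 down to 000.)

  [7] ### => .  t=0,i=14
  [6] ##. => #  t=0,i=7
  [5] #.# => #  t=0,i=12
  [4] #.. => .  t=0,i=1
  [3] .## => #  t=0,i=6
  [2] .#. => #  t=0,i=0
  [1] ..# => #  t=0,i=5
  [0] ... => .  t=0,i=2
  bits 01101110 = 110

110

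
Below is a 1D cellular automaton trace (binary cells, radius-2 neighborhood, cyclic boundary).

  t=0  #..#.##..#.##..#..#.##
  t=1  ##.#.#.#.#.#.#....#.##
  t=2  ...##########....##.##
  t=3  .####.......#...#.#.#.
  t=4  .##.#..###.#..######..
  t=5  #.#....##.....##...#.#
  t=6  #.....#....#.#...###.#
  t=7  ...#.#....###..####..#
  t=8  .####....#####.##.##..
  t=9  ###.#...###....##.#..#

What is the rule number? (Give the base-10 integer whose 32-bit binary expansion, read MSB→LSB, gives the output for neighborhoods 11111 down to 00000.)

316859565

  ##### -> .   bit 31 = 0  t=2,i=5
  ####. -> .   bit 30 = 0  t=1,i=0
  ###.# -> .   bit 29 = 0  t=1,i=1
  ###.. -> #   bit 28 = 1  t=0,i=0
  ##.## -> .   bit 27 = 0  t=2,i=19
  ##.#. -> .   bit 26 = 0  t=1,i=2
  ##..# -> #   bit 25 = 1  t=0,i=1
  ##... -> .   bit 24 = 0  t=2,i=0
  #.### -> #   bit 23 = 1  t=0,i=20
  #.##. -> #   bit 22 = 1  t=0,i=5
  #.#.# -> #   bit 21 = 1  t=1,i=3
  #.#.. -> .   bit 20 = 0  t=1,i=13
  #..## -> .   bit 19 = 0  t=3,i=0
  #..#. -> .   bit 18 = 0  t=0,i=2
  #...# -> #   bit 17 = 1  t=2,i=1
  #.... -> .   bit 16 = 0  t=1,i=15
  .#### -> #   bit 15 = 1  t=1,i=21
  .###. -> #   bit 14 = 1  t=0,i=21
  .##.# -> #   bit 13 = 1  t=2,i=18
  .##.. -> .   bit 12 = 0  t=0,i=6
  .#.## -> .   bit 11 = 0  t=0,i=4
  .#.#. -> #   bit 10 = 1  t=1,i=4
  .#..# -> .   bit 9 = 0  t=0,i=16
  .#... -> .   bit 8 = 0  t=1,i=14
  ..### -> #   bit 7 = 1  t=2,i=3
  ..##. -> .   bit 6 = 0  t=2,i=17
  ..#.# -> #   bit 5 = 1  t=0,i=3
  ..#.. -> .   bit 4 = 0  t=0,i=15
  ...## -> #   bit 3 = 1  t=2,i=2
  ...#. -> #   bit 2 = 1  t=1,i=17
  ....# -> .   bit 1 = 0  t=1,i=16
  ..... -> #   bit 0 = 1  t=3,i=7
  bits 00010010111000101110010010101101 = 316859565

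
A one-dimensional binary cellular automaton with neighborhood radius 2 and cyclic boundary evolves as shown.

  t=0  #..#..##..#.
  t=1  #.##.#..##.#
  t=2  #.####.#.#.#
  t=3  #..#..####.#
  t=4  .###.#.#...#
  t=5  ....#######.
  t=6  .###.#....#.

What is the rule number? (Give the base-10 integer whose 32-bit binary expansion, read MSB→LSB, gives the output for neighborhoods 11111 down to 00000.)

377398559

  [31] ##### => .  t=5,i=6
  [30] ####. => .  t=2,i=4
  [29] ###.# => .  t=2,i=5
  [28] ###.. => #  t=5,i=10
  [27] ##.## => .  t=1,i=1
  [26] ##.#. => #  t=1,i=4
  [25] ##..# => #  t=0,i=8
  [24] ##... => .  t=5,i=11
  [23] #.### => .  t=2,i=2
  [22] #.##. => #  t=1,i=2
  [21] #.#.# => #  t=2,i=7
  [20] #.#.. => #  t=0,i=0
  [19] #..## => #  t=0,i=5
  [18] #..#. => #  t=0,i=2
  [17] #...# => #  t=4,i=9
  [16] #.... => .  t=5,i=0
  [15] .#### => #  t=2,i=3
  [14] .###. => .  t=4,i=2
  [13] .##.# => #  t=1,i=0
  [12] .##.. => .  t=0,i=7
  [11] .#.## => .  t=2,i=10
  [10] .#.#. => #  t=0,i=11
  [9] .#..# => .  t=0,i=1
  [8] .#... => #  t=4,i=8
  [7] ..### => .  t=3,i=6
  [6] ..##. => .  t=0,i=6
  [5] ..#.# => .  t=0,i=10
  [4] ..#.. => #  t=0,i=3
  [3] ...## => #  t=5,i=3
  [2] ...#. => #  t=4,i=10
  [1] ....# => #  t=5,i=2
  [0] ..... => #  t=5,i=1
  bits 00010110011111101010010100011111 = 377398559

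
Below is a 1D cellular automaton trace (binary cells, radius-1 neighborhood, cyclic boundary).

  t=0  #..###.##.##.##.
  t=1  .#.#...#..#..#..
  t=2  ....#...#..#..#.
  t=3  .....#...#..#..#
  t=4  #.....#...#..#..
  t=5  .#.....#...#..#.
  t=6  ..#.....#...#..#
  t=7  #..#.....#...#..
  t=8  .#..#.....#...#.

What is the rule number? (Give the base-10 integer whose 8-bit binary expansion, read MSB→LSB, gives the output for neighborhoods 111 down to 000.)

24

  nb ###: next=.  (t=0,i=4, bit7=0)
  nb ##.: next=.  (t=0,i=5, bit6=0)
  nb #.#: next=.  (t=0,i=6, bit5=0)
  nb #..: next=#  (t=0,i=1, bit4=1)
  nb .##: next=#  (t=0,i=3, bit3=1)
  nb .#.: next=.  (t=0,i=0, bit2=0)
  nb ..#: next=.  (t=0,i=2, bit1=0)
  nb ...: next=.  (t=1,i=5, bit0=0)
  bits 00011000 = 24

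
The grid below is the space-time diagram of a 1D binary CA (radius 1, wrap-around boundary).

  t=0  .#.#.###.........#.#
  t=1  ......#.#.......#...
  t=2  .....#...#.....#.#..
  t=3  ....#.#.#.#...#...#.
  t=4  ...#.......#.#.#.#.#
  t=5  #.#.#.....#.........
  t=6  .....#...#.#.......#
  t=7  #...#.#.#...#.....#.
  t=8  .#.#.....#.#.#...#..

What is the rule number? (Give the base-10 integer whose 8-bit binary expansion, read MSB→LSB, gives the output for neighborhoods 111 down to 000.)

  ### -> #   bit 7 = 1  t=0,i=6
  ##. -> .   bit 6 = 0  t=0,i=7
  #.# -> .   bit 5 = 0  t=0,i=0
  #.. -> #   bit 4 = 1  t=0,i=8
  .## -> .   bit 3 = 0  t=0,i=5
  .#. -> .   bit 2 = 0  t=0,i=1
  ..# -> #   bit 1 = 1  t=0,i=16
  ... -> .   bit 0 = 0  t=0,i=9
  bits 10010010 = 146

146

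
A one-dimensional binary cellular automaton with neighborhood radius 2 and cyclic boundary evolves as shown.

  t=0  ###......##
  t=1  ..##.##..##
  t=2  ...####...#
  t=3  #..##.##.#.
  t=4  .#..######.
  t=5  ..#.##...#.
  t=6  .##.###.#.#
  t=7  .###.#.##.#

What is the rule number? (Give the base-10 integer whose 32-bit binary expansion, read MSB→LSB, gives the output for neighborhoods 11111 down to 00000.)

492893093

  ##### -> .   bit 31 = 0  t=0,i=0
  ####. -> .   bit 30 = 0  t=0,i=1
  ###.# -> .   bit 29 = 0  t=6,i=6
  ###.. -> #   bit 28 = 1  t=0,i=2
  ##.## -> #   bit 27 = 1  t=1,i=4
  ##.#. -> #   bit 26 = 1  t=3,i=8
  ##..# -> .   bit 25 = 0  t=1,i=0
  ##... -> #   bit 24 = 1  t=0,i=3
  #.### -> .   bit 23 = 0  t=6,i=4
  #.##. -> #   bit 22 = 1  t=1,i=5
  #.#.# -> #   bit 21 = 1  t=3,i=9
  #.#.. -> .   bit 20 = 0  t=3,i=0
  #..## -> .   bit 19 = 0  t=1,i=1
  #..#. -> .   bit 18 = 0  t=4,i=0
  #...# -> .   bit 17 = 0  t=2,i=1
  #.... -> .   bit 16 = 0  t=0,i=4
  .#### -> #   bit 15 = 1  t=0,i=10
  .###. -> #   bit 14 = 1  t=6,i=5
  .##.# -> #   bit 13 = 1  t=1,i=3
  .##.. -> #   bit 12 = 1  t=1,i=6
  .#.## -> .   bit 11 = 0  t=5,i=3
  .#.#. -> .   bit 10 = 0  t=3,i=10
  .#..# -> #   bit 9 = 1  t=3,i=1
  .#... -> #   bit 8 = 1  t=2,i=0
  ..### -> #   bit 7 = 1  t=0,i=9
  ..##. -> .   bit 6 = 0  t=1,i=2
  ..#.# -> #   bit 5 = 1  t=5,i=2
  ..#.. -> .   bit 4 = 0  t=2,i=10
  ...## -> .   bit 3 = 0  t=0,i=8
  ...#. -> #   bit 2 = 1  t=2,i=9
  ....# -> .   bit 1 = 0  t=0,i=7
  ..... -> #   bit 0 = 1  t=0,i=5
  bits 00011101011000001111001110100101 = 492893093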